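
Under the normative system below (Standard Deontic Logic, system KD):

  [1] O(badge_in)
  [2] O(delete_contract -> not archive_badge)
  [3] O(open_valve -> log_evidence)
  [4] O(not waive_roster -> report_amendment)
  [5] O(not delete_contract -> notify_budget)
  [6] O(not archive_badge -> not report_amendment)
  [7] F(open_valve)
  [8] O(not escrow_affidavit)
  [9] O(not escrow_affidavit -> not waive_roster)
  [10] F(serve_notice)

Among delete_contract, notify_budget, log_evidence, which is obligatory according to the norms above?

notify_budget

Premise 8 states O(not escrow_affidavit) outright.
Premise 9 is O(not escrow_affidavit -> not waive_roster); since O(not escrow_affidavit), deontic closure gives O(not waive_roster).
Premise 4 is O(not waive_roster -> report_amendment); since O(not waive_roster), deontic closure gives O(report_amendment).
Premise 6, O(not archive_badge -> not report_amendment), contraposes to O(report_amendment -> archive_badge); with O(report_amendment) we get O(archive_badge).
Premise 2 is O(delete_contract -> not archive_badge); contrapositively O(archive_badge -> not delete_contract). Since O(archive_badge) holds, K gives O(not delete_contract).
With premise 5, O(not delete_contract -> notify_budget), the K-axiom yields O(notify_budget).
So O(notify_budget) holds — notify_budget is obligatory. None of the other listed options is made obligatory by any chain of premises.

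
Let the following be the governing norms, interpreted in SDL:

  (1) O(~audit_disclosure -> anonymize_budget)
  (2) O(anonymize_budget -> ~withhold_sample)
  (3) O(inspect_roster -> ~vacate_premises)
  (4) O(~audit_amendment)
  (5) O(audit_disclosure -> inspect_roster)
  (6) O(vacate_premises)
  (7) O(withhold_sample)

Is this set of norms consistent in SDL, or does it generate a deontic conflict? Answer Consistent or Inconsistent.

From premise 6 we have O(vacate_premises).
The contrapositive of premise 3 (O(inspect_roster -> ~vacate_premises)) is O(vacate_premises -> ~inspect_roster), and O(vacate_premises) is already established, so O(~inspect_roster).
Premise 5 is O(audit_disclosure -> inspect_roster); contrapositively O(~inspect_roster -> ~audit_disclosure). Since O(~inspect_roster) holds, K gives O(~audit_disclosure).
From O(~audit_disclosure) and premise 1, O(~audit_disclosure -> anonymize_budget), we obtain O(anonymize_budget).
From O(anonymize_budget) and premise 2, O(anonymize_budget -> ~withhold_sample), we obtain O(~withhold_sample).
But premise 7 directly asserts O(withhold_sample).
We now have both O(~withhold_sample) and O(withhold_sample) — withhold_sample is simultaneously obligatory and forbidden, violating the D-axiom.

Inconsistent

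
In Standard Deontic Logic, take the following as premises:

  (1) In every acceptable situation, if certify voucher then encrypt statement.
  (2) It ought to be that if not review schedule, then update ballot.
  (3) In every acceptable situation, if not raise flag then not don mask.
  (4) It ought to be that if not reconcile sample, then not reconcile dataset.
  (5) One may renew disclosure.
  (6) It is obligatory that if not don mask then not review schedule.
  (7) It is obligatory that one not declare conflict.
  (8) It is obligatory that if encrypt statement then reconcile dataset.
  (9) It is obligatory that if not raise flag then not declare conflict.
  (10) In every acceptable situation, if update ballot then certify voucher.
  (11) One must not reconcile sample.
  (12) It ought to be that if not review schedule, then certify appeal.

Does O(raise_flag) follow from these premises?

Yes

Premise 11, F(reconcile_sample), is equivalent to O(¬reconcile_sample).
From O(¬reconcile_sample) and premise 4, O(¬reconcile_sample → ¬reconcile_dataset), we obtain O(¬reconcile_dataset).
Premise 8 is O(encrypt_statement → reconcile_dataset); contrapositively O(¬reconcile_dataset → ¬encrypt_statement). Since O(¬reconcile_dataset) holds, K gives O(¬encrypt_statement).
Premise 1 is O(certify_voucher → encrypt_statement); contrapositively O(¬encrypt_statement → ¬certify_voucher). Since O(¬encrypt_statement) holds, K gives O(¬certify_voucher).
Premise 10, O(update_ballot → certify_voucher), contraposes to O(¬certify_voucher → ¬update_ballot); with O(¬certify_voucher) we get O(¬update_ballot).
Premise 2 is O(¬review_schedule → update_ballot); contrapositively O(¬update_ballot → review_schedule). Since O(¬update_ballot) holds, K gives O(review_schedule).
The contrapositive of premise 6 (O(¬don_mask → ¬review_schedule)) is O(review_schedule → don_mask), and O(review_schedule) is already established, so O(don_mask).
The contrapositive of premise 3 (O(¬raise_flag → ¬don_mask)) is O(don_mask → raise_flag), and O(don_mask) is already established, so O(raise_flag).
Premises 5, 7, 9, 12 do not contribute to this derivation.
So O(raise_flag) follows.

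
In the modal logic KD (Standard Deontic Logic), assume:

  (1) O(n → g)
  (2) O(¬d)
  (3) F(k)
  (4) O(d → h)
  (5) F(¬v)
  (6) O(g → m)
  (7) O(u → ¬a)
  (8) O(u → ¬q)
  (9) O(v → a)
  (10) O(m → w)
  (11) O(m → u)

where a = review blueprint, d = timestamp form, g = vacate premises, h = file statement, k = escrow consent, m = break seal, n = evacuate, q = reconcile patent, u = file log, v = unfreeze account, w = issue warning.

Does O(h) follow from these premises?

No

Premise 4 is O(d → h), but O(d) is not derivable from the premises, so it does not yield O(h).
No other premise forces O(h). An ideal world satisfying every premise can still have h false, so O(h) is not derivable.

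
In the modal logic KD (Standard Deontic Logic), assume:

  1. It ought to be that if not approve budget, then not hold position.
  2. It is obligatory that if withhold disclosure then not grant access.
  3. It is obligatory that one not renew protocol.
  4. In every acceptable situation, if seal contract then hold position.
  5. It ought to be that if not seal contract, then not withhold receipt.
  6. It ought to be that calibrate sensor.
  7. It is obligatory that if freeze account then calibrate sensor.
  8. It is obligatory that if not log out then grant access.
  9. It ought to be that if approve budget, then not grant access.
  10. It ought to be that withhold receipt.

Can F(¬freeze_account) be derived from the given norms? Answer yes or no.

No

Premise 7 is O(freeze_account → calibrate_sensor); even if O(calibrate_sensor) held, inferring O(freeze_account) would be affirming the consequent — invalid.
No other premise forces O(freeze_account). An ideal world satisfying every premise can still have ¬freeze_account true, so F(¬freeze_account) is not derivable.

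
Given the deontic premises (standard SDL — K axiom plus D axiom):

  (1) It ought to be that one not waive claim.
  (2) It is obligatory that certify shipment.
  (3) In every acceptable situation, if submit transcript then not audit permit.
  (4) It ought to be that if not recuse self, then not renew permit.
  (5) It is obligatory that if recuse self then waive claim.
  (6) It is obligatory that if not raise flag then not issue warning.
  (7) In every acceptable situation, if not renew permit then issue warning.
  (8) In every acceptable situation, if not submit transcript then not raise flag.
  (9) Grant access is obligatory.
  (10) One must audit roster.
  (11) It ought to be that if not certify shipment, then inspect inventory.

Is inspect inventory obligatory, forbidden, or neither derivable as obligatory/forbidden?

Neither

Premise 11 is O(¬certify_shipment → inspect_inventory), but O(¬certify_shipment) is not derivable from the premises, so it does not yield O(inspect_inventory).
No premise or chain of K-axiom applications forces O(inspect_inventory), and none forces O(¬inspect_inventory). So inspect_inventory is neither obligatory nor forbidden under these norms.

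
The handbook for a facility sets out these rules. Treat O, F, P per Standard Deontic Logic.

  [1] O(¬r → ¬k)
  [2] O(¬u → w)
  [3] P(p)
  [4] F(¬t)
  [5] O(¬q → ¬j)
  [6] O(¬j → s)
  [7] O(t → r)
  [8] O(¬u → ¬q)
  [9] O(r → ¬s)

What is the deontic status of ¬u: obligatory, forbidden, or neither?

F(¬t) at premise 4 means O(t).
Applying K to premise 7 (O(t → r)) and O(t) yields O(r).
Applying K to premise 9 (O(r → ¬s)) and O(r) yields O(¬s).
Premise 6, O(¬j → s), contraposes to O(¬s → j); with O(¬s) we get O(j).
The contrapositive of premise 5 (O(¬q → ¬j)) is O(j → q), and O(j) is already established, so O(q).
The contrapositive of premise 8 (O(¬u → ¬q)) is O(q → u), and O(q) is already established, so O(u).
Premises 1, 2, 3 do not contribute to this derivation.
Thus O(u), which is F(¬u): ¬u is forbidden.

Forbidden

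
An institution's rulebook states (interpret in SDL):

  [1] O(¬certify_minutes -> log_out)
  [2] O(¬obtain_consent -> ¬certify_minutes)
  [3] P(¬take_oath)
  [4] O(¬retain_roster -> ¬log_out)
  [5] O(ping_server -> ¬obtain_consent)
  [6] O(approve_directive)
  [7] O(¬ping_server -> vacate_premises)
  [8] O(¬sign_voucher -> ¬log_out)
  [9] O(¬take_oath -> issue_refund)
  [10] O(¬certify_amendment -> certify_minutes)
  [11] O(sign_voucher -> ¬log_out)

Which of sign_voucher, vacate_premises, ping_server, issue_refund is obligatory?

By case analysis on sign_voucher: premise 11 gives O(sign_voucher -> ¬log_out) and premise 8 gives O(¬sign_voucher -> ¬log_out), so O(¬log_out) either way.
Premise 1 is O(¬certify_minutes -> log_out); contrapositively O(¬log_out -> certify_minutes). Since O(¬log_out) holds, K gives O(certify_minutes).
The contrapositive of premise 2 (O(¬obtain_consent -> ¬certify_minutes)) is O(certify_minutes -> obtain_consent), and O(certify_minutes) is already established, so O(obtain_consent).
Premise 5 is O(ping_server -> ¬obtain_consent); contrapositively O(obtain_consent -> ¬ping_server). Since O(obtain_consent) holds, K gives O(¬ping_server).
With premise 7, O(¬ping_server -> vacate_premises), the K-axiom yields O(vacate_premises).
So O(vacate_premises) holds — vacate_premises is obligatory. None of the other listed options is made obligatory by any chain of premises.

vacate_premises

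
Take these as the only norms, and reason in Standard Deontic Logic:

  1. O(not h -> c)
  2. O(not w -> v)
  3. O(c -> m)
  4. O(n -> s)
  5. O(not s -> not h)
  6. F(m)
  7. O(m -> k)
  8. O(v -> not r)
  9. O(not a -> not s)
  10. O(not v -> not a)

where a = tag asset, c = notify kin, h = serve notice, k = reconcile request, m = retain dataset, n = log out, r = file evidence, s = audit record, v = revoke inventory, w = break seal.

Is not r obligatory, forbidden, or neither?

Premise 6, F(m), is equivalent to O(not m).
The contrapositive of premise 3 (O(c -> m)) is O(not m -> not c), and O(not m) is already established, so O(not c).
Premise 1 is O(not h -> c); contrapositively O(not c -> h). Since O(not c) holds, K gives O(h).
The contrapositive of premise 5 (O(not s -> not h)) is O(h -> s), and O(h) is already established, so O(s).
Premise 9 is O(not a -> not s); contrapositively O(s -> a). Since O(s) holds, K gives O(a).
Premise 10, O(not v -> not a), contraposes to O(a -> v); with O(a) we get O(v).
From O(v) and premise 8, O(v -> not r), we obtain O(not r).
Premises 2, 4, 7 do not contribute to this derivation.
Hence not r is obligatory.

Obligatory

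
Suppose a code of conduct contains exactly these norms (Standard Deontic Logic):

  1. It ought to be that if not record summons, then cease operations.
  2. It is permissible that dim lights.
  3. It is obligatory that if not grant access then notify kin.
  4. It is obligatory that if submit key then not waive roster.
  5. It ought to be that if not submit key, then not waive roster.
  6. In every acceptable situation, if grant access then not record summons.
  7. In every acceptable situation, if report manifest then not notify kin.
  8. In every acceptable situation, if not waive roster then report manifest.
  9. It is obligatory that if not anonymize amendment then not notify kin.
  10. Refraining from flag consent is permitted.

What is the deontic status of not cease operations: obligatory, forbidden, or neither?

Forbidden

Premises 5 and 4 are O(¬submit_key → ¬waive_roster) and O(submit_key → ¬waive_roster); every ideal world satisfies ¬submit_key or submit_key, so in either case ¬waive_roster holds — hence O(¬waive_roster).
Applying K to premise 8 (O(¬waive_roster → report_manifest)) and O(¬waive_roster) yields O(report_manifest).
With premise 7, O(report_manifest → ¬notify_kin), the K-axiom yields O(¬notify_kin).
The contrapositive of premise 3 (O(¬grant_access → notify_kin)) is O(¬notify_kin → grant_access), and O(¬notify_kin) is already established, so O(grant_access).
Applying K to premise 6 (O(grant_access → ¬record_summons)) and O(grant_access) yields O(¬record_summons).
From O(¬record_summons) and premise 1, O(¬record_summons → cease_operations), we obtain O(cease_operations).
Premises 2, 9, 10 do not contribute to this derivation.
Thus O(cease_operations), which is F(¬cease_operations): ¬cease_operations is forbidden.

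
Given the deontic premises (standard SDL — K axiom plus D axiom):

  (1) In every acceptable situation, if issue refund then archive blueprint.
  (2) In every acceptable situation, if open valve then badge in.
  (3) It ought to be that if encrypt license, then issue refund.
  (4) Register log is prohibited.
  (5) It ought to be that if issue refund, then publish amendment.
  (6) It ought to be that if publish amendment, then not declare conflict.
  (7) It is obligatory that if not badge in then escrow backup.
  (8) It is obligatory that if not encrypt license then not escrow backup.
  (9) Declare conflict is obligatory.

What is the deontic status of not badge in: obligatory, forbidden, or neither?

Premise 9 gives O(declare_conflict).
Premise 6 is O(publish_amendment → ¬declare_conflict); contrapositively O(declare_conflict → ¬publish_amendment). Since O(declare_conflict) holds, K gives O(¬publish_amendment).
Premise 5, O(issue_refund → publish_amendment), contraposes to O(¬publish_amendment → ¬issue_refund); with O(¬publish_amendment) we get O(¬issue_refund).
The contrapositive of premise 3 (O(encrypt_license → issue_refund)) is O(¬issue_refund → ¬encrypt_license), and O(¬issue_refund) is already established, so O(¬encrypt_license).
From O(¬encrypt_license) and premise 8, O(¬encrypt_license → ¬escrow_backup), we obtain O(¬escrow_backup).
Premise 7 is O(¬badge_in → escrow_backup); contrapositively O(¬escrow_backup → badge_in). Since O(¬escrow_backup) holds, K gives O(badge_in).
Premises 1, 2, 4 do not contribute to this derivation.
Thus O(badge_in), which is F(¬badge_in): ¬badge_in is forbidden.

Forbidden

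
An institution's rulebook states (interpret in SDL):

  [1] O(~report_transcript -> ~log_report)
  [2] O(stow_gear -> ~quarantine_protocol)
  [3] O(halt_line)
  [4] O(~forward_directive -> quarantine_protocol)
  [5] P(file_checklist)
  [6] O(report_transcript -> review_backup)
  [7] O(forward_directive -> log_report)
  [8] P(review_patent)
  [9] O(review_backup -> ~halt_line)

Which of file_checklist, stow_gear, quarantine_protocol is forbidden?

stow_gear

Premise 3 states O(halt_line) outright.
The contrapositive of premise 9 (O(review_backup -> ~halt_line)) is O(halt_line -> ~review_backup), and O(halt_line) is already established, so O(~review_backup).
Premise 6 is O(report_transcript -> review_backup); contrapositively O(~review_backup -> ~report_transcript). Since O(~review_backup) holds, K gives O(~report_transcript).
Applying K to premise 1 (O(~report_transcript -> ~log_report)) and O(~report_transcript) yields O(~log_report).
The contrapositive of premise 7 (O(forward_directive -> log_report)) is O(~log_report -> ~forward_directive), and O(~log_report) is already established, so O(~forward_directive).
Premise 4 is O(~forward_directive -> quarantine_protocol); since O(~forward_directive), deontic closure gives O(quarantine_protocol).
The contrapositive of premise 2 (O(stow_gear -> ~quarantine_protocol)) is O(quarantine_protocol -> ~stow_gear), and O(quarantine_protocol) is already established, so O(~stow_gear).
So O(~stow_gear) holds, i.e. stow_gear is forbidden. None of the other listed options is forbidden under the premises.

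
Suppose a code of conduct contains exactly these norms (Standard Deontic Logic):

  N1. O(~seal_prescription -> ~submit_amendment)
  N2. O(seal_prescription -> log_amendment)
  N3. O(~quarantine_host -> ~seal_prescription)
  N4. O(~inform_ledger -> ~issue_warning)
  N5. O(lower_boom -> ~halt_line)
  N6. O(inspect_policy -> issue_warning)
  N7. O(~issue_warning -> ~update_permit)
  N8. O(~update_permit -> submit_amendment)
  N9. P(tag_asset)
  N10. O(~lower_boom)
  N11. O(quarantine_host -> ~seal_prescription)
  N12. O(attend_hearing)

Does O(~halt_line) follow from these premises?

Premise 5 is O(lower_boom -> ~halt_line), but O(lower_boom) is not derivable from the premises, so it does not yield O(~halt_line).
No other premise forces O(~halt_line). An ideal world satisfying every premise can still have ~halt_line false, so O(~halt_line) is not derivable.

No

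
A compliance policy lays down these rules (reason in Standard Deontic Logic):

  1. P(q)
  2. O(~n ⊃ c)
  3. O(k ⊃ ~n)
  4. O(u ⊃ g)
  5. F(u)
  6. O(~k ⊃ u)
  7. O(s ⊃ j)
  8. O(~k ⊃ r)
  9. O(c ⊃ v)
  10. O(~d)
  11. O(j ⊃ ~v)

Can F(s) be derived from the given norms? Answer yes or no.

Yes

F(u) at premise 5 means O(~u).
The contrapositive of premise 6 (O(~k ⊃ u)) is O(~u ⊃ k), and O(~u) is already established, so O(k).
From O(k) and premise 3, O(k ⊃ ~n), we obtain O(~n).
Applying K to premise 2 (O(~n ⊃ c)) and O(~n) yields O(c).
Premise 9 is O(c ⊃ v); since O(c), deontic closure gives O(v).
Premise 11, O(j ⊃ ~v), contraposes to O(v ⊃ ~j); with O(v) we get O(~j).
The contrapositive of premise 7 (O(s ⊃ j)) is O(~j ⊃ ~s), and O(~j) is already established, so O(~s).
Premises 1, 4, 8, 10 do not contribute to this derivation.
So O(~s) holds, i.e. F(s). The claim follows.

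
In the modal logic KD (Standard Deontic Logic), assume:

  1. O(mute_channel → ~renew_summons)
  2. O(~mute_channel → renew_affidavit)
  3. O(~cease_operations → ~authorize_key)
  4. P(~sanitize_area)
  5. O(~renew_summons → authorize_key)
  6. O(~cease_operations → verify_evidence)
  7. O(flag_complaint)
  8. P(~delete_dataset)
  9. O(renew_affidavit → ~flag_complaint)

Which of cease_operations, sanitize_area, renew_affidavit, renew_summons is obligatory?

Premise 7 states O(flag_complaint) outright.
The contrapositive of premise 9 (O(renew_affidavit → ~flag_complaint)) is O(flag_complaint → ~renew_affidavit), and O(flag_complaint) is already established, so O(~renew_affidavit).
Premise 2 is O(~mute_channel → renew_affidavit); contrapositively O(~renew_affidavit → mute_channel). Since O(~renew_affidavit) holds, K gives O(mute_channel).
Premise 1 is O(mute_channel → ~renew_summons); since O(mute_channel), deontic closure gives O(~renew_summons).
Premise 5 is O(~renew_summons → authorize_key); since O(~renew_summons), deontic closure gives O(authorize_key).
Premise 3 is O(~cease_operations → ~authorize_key); contrapositively O(authorize_key → cease_operations). Since O(authorize_key) holds, K gives O(cease_operations).
So O(cease_operations) holds — cease_operations is obligatory. None of the other listed options is made obligatory by any chain of premises.

cease_operations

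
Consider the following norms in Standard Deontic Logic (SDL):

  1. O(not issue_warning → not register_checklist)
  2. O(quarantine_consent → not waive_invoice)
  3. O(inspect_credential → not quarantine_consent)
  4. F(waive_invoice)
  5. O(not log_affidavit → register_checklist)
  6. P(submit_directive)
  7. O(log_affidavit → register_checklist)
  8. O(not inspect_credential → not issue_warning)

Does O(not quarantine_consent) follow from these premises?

Premises 7 and 5 cover both cases: O(log_affidavit → register_checklist) and O(not log_affidavit → register_checklist). Since log_affidavit ∨ not log_affidavit is a tautology, O(register_checklist) follows.
The contrapositive of premise 1 (O(not issue_warning → not register_checklist)) is O(register_checklist → issue_warning), and O(register_checklist) is already established, so O(issue_warning).
Premise 8 is O(not inspect_credential → not issue_warning); contrapositively O(issue_warning → inspect_credential). Since O(issue_warning) holds, K gives O(inspect_credential).
From O(inspect_credential) and premise 3, O(inspect_credential → not quarantine_consent), we obtain O(not quarantine_consent).
Premises 2, 4, 6 do not contribute to this derivation.
So O(not quarantine_consent) follows.

Yes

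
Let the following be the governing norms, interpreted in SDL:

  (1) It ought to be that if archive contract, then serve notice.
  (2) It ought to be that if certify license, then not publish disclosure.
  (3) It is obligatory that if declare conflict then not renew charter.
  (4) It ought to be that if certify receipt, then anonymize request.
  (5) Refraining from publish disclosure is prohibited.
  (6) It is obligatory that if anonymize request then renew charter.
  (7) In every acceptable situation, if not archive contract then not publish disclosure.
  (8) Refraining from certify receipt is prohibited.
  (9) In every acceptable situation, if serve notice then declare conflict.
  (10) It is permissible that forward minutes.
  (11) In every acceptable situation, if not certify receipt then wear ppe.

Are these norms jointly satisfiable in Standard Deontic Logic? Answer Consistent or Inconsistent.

Inconsistent

Premise 8 is F(¬certify_receipt), i.e. O(certify_receipt).
Applying K to premise 4 (O(certify_receipt → anonymize_request)) and O(certify_receipt) yields O(anonymize_request).
With premise 6, O(anonymize_request → renew_charter), the K-axiom yields O(renew_charter).
The contrapositive of premise 3 (O(declare_conflict → ¬renew_charter)) is O(renew_charter → ¬declare_conflict), and O(renew_charter) is already established, so O(¬declare_conflict).
Premise 9 is O(serve_notice → declare_conflict); contrapositively O(¬declare_conflict → ¬serve_notice). Since O(¬declare_conflict) holds, K gives O(¬serve_notice).
The contrapositive of premise 1 (O(archive_contract → serve_notice)) is O(¬serve_notice → ¬archive_contract), and O(¬serve_notice) is already established, so O(¬archive_contract).
Premise 7 is O(¬archive_contract → ¬publish_disclosure); since O(¬archive_contract), deontic closure gives O(¬publish_disclosure).
However, F(¬publish_disclosure) at premise 5 amounts to O(publish_disclosure).
We now have both O(¬publish_disclosure) and O(publish_disclosure) — publish_disclosure is simultaneously obligatory and forbidden, violating the D-axiom.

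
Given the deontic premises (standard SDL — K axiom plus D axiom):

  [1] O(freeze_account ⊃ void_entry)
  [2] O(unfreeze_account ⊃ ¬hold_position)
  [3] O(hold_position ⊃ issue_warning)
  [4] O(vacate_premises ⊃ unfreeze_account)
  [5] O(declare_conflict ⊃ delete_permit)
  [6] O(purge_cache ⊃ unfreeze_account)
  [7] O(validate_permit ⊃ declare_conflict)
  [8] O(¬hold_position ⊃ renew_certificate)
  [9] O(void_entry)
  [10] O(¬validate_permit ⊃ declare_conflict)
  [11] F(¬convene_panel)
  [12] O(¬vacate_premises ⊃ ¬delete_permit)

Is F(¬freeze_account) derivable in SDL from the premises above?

No

Premise 1 is O(freeze_account ⊃ void_entry); even if O(void_entry) held, inferring O(freeze_account) would be affirming the consequent — invalid.
No other premise forces O(freeze_account). An ideal world satisfying every premise can still have ¬freeze_account true, so F(¬freeze_account) is not derivable.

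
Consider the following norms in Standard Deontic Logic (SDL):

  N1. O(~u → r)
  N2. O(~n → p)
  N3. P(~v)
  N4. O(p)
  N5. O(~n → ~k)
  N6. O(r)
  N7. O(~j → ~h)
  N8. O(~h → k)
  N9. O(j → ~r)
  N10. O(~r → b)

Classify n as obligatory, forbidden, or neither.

Obligatory

Premise 6 gives O(r).
Premise 9, O(j → ~r), contraposes to O(r → ~j); with O(r) we get O(~j).
Premise 7 is O(~j → ~h); since O(~j), deontic closure gives O(~h).
With premise 8, O(~h → k), the K-axiom yields O(k).
The contrapositive of premise 5 (O(~n → ~k)) is O(k → n), and O(k) is already established, so O(n).
Premises 1, 2, 3, 4, 10 do not contribute to this derivation.
Hence n is obligatory.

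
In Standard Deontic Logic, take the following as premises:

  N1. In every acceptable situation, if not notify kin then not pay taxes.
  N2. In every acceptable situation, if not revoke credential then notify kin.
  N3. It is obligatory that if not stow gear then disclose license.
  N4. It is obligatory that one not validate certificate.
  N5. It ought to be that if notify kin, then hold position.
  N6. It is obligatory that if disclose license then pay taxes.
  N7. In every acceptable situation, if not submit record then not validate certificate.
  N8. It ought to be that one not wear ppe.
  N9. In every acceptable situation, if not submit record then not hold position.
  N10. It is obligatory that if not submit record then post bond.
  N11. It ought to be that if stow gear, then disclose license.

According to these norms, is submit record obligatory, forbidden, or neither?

Premises 3 and 11 are O(¬stow_gear → disclose_license) and O(stow_gear → disclose_license); every ideal world satisfies ¬stow_gear or stow_gear, so in either case disclose_license holds — hence O(disclose_license).
With premise 6, O(disclose_license → pay_taxes), the K-axiom yields O(pay_taxes).
The contrapositive of premise 1 (O(¬notify_kin → ¬pay_taxes)) is O(pay_taxes → notify_kin), and O(pay_taxes) is already established, so O(notify_kin).
Premise 5 is O(notify_kin → hold_position); since O(notify_kin), deontic closure gives O(hold_position).
Premise 9, O(¬submit_record → ¬hold_position), contraposes to O(hold_position → submit_record); with O(hold_position) we get O(submit_record).
Premises 2, 4, 7, 8, 10 do not contribute to this derivation.
Hence submit_record is obligatory.

Obligatory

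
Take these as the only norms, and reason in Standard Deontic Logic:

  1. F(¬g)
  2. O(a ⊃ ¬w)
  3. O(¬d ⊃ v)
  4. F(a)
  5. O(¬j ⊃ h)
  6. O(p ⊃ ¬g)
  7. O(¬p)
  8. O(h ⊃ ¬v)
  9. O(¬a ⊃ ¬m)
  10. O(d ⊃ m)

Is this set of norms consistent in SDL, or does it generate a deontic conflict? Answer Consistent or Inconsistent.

Premise 6 is O(p ⊃ ¬g), but O(p) is not derivable from the premises, so it does not yield O(¬g).
So O(¬g) is not derivable, and the apparent clash with O(g) does not arise.
A world satisfying every obligation exists (e.g. a=false, d=false, g=true, h=false, j=true, m=false, p=false, v=true, w=false); no atom is both obligatory and forbidden, so the set is consistent.

Consistent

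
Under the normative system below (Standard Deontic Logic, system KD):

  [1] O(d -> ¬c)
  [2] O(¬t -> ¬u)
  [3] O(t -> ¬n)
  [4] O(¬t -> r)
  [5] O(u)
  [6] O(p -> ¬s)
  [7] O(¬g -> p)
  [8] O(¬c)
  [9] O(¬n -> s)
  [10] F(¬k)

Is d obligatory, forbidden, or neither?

Neither

Premise 1 is O(d -> ¬c); even if O(¬c) held, inferring O(d) would be affirming the consequent — invalid.
No premise or chain of K-axiom applications forces O(d), and none forces O(¬d). So d is neither obligatory nor forbidden under these norms.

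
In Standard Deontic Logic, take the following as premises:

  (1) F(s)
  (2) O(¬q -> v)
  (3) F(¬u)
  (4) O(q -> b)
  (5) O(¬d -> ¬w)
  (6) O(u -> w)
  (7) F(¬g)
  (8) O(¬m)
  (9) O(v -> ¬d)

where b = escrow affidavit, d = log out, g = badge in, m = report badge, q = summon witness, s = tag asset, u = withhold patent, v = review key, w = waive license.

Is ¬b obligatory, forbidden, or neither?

Forbidden

Premise 3 is F(¬u), i.e. O(u).
Premise 6 is O(u -> w); since O(u), deontic closure gives O(w).
The contrapositive of premise 5 (O(¬d -> ¬w)) is O(w -> d), and O(w) is already established, so O(d).
The contrapositive of premise 9 (O(v -> ¬d)) is O(d -> ¬v), and O(d) is already established, so O(¬v).
The contrapositive of premise 2 (O(¬q -> v)) is O(¬v -> q), and O(¬v) is already established, so O(q).
Premise 4 is O(q -> b); since O(q), deontic closure gives O(b).
Premises 1, 7, 8 do not contribute to this derivation.
Thus O(b), which is F(¬b): ¬b is forbidden.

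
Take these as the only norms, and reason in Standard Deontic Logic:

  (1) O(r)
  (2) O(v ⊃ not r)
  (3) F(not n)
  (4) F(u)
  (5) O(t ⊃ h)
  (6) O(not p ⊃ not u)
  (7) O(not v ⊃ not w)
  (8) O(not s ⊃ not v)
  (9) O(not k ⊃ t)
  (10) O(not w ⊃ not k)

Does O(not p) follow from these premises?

No

Premise 6 is O(not p ⊃ not u); even if O(not u) held, inferring O(not p) would be affirming the consequent — invalid.
No other premise forces O(not p). An ideal world satisfying every premise can still have not p false, so O(not p) is not derivable.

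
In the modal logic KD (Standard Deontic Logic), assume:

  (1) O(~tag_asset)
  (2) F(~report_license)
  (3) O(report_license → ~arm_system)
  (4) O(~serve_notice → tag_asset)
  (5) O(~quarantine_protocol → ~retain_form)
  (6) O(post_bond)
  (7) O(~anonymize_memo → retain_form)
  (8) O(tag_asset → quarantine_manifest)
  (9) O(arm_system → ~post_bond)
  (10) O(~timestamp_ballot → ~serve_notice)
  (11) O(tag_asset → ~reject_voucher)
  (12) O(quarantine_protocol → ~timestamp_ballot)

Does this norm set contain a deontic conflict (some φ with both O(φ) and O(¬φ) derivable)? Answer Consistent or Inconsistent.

Consistent

Premise 9 is O(arm_system → ~post_bond), but O(arm_system) is not derivable from the premises, so it does not yield O(~post_bond).
So O(~post_bond) is not derivable, and the apparent clash with O(post_bond) does not arise.
A world satisfying every obligation exists (e.g. anonymize_memo=true, arm_system=false, post_bond=true, quarantine_manifest=false, quarantine_protocol=false, reject_voucher=false, report_license=true, retain_form=false, serve_notice=true, tag_asset=false, timestamp_ballot=true); no atom is both obligatory and forbidden, so the set is consistent.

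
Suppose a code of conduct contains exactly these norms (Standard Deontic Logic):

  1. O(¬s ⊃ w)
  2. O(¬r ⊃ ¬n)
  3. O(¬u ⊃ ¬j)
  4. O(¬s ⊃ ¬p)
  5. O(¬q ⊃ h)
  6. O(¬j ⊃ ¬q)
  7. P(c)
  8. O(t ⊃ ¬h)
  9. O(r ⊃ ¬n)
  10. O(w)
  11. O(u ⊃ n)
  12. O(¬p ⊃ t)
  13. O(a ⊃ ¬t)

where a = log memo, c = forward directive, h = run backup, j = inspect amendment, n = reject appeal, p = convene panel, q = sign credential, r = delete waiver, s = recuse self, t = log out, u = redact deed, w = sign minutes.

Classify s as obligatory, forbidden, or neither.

Premises 9 and 2 are O(r ⊃ ¬n) and O(¬r ⊃ ¬n); every ideal world satisfies r or ¬r, so in either case ¬n holds — hence O(¬n).
Premise 11 is O(u ⊃ n); contrapositively O(¬n ⊃ ¬u). Since O(¬n) holds, K gives O(¬u).
With premise 3, O(¬u ⊃ ¬j), the K-axiom yields O(¬j).
From O(¬j) and premise 6, O(¬j ⊃ ¬q), we obtain O(¬q).
With premise 5, O(¬q ⊃ h), the K-axiom yields O(h).
Premise 8, O(t ⊃ ¬h), contraposes to O(h ⊃ ¬t); with O(h) we get O(¬t).
Premise 12, O(¬p ⊃ t), contraposes to O(¬t ⊃ p); with O(¬t) we get O(p).
Premise 4, O(¬s ⊃ ¬p), contraposes to O(p ⊃ s); with O(p) we get O(s).
Premises 1, 7, 10, 13 do not contribute to this derivation.
Hence s is obligatory.

Obligatory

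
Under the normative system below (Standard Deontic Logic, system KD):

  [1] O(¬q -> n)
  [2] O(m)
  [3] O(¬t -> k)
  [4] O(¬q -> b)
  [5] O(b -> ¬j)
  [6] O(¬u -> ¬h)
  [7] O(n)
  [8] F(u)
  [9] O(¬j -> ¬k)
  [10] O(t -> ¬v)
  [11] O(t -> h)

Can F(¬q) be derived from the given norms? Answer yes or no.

F(u) at premise 8 means O(¬u).
Applying K to premise 6 (O(¬u -> ¬h)) and O(¬u) yields O(¬h).
The contrapositive of premise 11 (O(t -> h)) is O(¬h -> ¬t), and O(¬h) is already established, so O(¬t).
Premise 3 is O(¬t -> k); since O(¬t), deontic closure gives O(k).
The contrapositive of premise 9 (O(¬j -> ¬k)) is O(k -> j), and O(k) is already established, so O(j).
Premise 5 is O(b -> ¬j); contrapositively O(j -> ¬b). Since O(j) holds, K gives O(¬b).
The contrapositive of premise 4 (O(¬q -> b)) is O(¬b -> q), and O(¬b) is already established, so O(q).
Premises 1, 2, 7, 10 do not contribute to this derivation.
So O(q) holds, i.e. F(¬q). The claim follows.

Yes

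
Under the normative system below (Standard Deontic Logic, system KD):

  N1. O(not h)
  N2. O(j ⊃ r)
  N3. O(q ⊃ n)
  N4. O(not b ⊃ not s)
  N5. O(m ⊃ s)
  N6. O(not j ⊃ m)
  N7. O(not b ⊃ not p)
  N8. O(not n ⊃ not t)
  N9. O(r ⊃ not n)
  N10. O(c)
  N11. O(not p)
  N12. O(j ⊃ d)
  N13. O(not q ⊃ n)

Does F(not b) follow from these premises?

Yes

Premises 13 and 3 are O(not q ⊃ n) and O(q ⊃ n); every ideal world satisfies not q or q, so in either case n holds — hence O(n).
Premise 9 is O(r ⊃ not n); contrapositively O(n ⊃ not r). Since O(n) holds, K gives O(not r).
Premise 2, O(j ⊃ r), contraposes to O(not r ⊃ not j); with O(not r) we get O(not j).
With premise 6, O(not j ⊃ m), the K-axiom yields O(m).
Applying K to premise 5 (O(m ⊃ s)) and O(m) yields O(s).
The contrapositive of premise 4 (O(not b ⊃ not s)) is O(s ⊃ b), and O(s) is already established, so O(b).
Premises 1, 7, 8, 10, 11, 12 do not contribute to this derivation.
So O(b) holds, i.e. F(not b). The claim follows.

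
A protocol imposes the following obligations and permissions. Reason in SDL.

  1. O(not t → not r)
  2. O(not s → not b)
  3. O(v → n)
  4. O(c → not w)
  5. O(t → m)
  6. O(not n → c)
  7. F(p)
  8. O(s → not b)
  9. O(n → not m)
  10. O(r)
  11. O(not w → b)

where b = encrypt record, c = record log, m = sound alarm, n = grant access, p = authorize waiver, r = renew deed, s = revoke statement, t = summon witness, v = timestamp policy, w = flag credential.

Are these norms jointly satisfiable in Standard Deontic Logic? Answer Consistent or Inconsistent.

Inconsistent

By case analysis on not s: premise 2 gives O(not s → not b) and premise 8 gives O(s → not b), so O(not b) either way.
The contrapositive of premise 11 (O(not w → b)) is O(not b → w), and O(not b) is already established, so O(w).
Premise 4, O(c → not w), contraposes to O(w → not c); with O(w) we get O(not c).
Premise 6 is O(not n → c); contrapositively O(not c → n). Since O(not c) holds, K gives O(n).
From O(n) and premise 9, O(n → not m), we obtain O(not m).
Premise 5 is O(t → m); contrapositively O(not m → not t). Since O(not m) holds, K gives O(not t).
From O(not t) and premise 1, O(not t → not r), we obtain O(not r).
But premise 10 directly asserts O(r).
We now have both O(not r) and O(r) — r is simultaneously obligatory and forbidden, violating the D-axiom.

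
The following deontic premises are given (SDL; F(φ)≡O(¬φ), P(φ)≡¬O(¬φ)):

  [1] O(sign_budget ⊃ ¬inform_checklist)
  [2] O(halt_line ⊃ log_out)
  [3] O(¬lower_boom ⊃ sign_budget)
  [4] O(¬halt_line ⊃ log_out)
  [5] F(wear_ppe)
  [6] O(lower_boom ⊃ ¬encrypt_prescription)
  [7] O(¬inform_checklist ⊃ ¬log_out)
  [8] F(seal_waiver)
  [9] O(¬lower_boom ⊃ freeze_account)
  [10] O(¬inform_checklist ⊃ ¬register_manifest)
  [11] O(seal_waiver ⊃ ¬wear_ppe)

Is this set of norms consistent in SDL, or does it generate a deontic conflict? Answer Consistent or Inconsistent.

Premise 11 is O(seal_waiver ⊃ ¬wear_ppe); even if O(¬wear_ppe) held, inferring O(seal_waiver) would be affirming the consequent — invalid.
So O(seal_waiver) is not derivable, and the apparent clash with O(¬seal_waiver) does not arise.
A world satisfying every obligation exists (e.g. encrypt_prescription=false, freeze_account=false, halt_line=false, inform_checklist=true, log_out=true, lower_boom=true, register_manifest=false, seal_waiver=false, sign_budget=false, wear_ppe=false); no atom is both obligatory and forbidden, so the set is consistent.

Consistent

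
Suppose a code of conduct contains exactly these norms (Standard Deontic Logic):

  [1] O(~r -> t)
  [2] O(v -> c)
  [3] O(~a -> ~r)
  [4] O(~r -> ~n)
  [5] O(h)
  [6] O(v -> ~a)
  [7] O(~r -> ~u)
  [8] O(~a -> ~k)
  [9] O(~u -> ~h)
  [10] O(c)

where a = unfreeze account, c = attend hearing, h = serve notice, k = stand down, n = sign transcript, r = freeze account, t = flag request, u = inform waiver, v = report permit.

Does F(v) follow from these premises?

Yes

Premise 5 states O(h) outright.
Premise 9 is O(~u -> ~h); contrapositively O(h -> u). Since O(h) holds, K gives O(u).
Premise 7 is O(~r -> ~u); contrapositively O(u -> r). Since O(u) holds, K gives O(r).
Premise 3 is O(~a -> ~r); contrapositively O(r -> a). Since O(r) holds, K gives O(a).
Premise 6, O(v -> ~a), contraposes to O(a -> ~v); with O(a) we get O(~v).
Premises 1, 2, 4, 8, 10 do not contribute to this derivation.
So O(~v) holds, i.e. F(v). The claim follows.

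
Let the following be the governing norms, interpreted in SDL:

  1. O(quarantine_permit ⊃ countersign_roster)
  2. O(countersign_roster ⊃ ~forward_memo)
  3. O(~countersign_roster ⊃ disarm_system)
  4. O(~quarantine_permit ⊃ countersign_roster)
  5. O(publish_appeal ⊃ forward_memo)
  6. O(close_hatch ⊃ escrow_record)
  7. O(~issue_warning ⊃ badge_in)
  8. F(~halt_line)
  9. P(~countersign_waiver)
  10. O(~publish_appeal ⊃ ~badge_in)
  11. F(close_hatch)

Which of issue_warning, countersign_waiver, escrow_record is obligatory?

Premises 1 and 4 are O(quarantine_permit ⊃ countersign_roster) and O(~quarantine_permit ⊃ countersign_roster); every ideal world satisfies quarantine_permit or ~quarantine_permit, so in either case countersign_roster holds — hence O(countersign_roster).
Premise 2 is O(countersign_roster ⊃ ~forward_memo); since O(countersign_roster), deontic closure gives O(~forward_memo).
The contrapositive of premise 5 (O(publish_appeal ⊃ forward_memo)) is O(~forward_memo ⊃ ~publish_appeal), and O(~forward_memo) is already established, so O(~publish_appeal).
Applying K to premise 10 (O(~publish_appeal ⊃ ~badge_in)) and O(~publish_appeal) yields O(~badge_in).
The contrapositive of premise 7 (O(~issue_warning ⊃ badge_in)) is O(~badge_in ⊃ issue_warning), and O(~badge_in) is already established, so O(issue_warning).
So O(issue_warning) holds — issue_warning is obligatory. None of the other listed options is made obligatory by any chain of premises.

issue_warning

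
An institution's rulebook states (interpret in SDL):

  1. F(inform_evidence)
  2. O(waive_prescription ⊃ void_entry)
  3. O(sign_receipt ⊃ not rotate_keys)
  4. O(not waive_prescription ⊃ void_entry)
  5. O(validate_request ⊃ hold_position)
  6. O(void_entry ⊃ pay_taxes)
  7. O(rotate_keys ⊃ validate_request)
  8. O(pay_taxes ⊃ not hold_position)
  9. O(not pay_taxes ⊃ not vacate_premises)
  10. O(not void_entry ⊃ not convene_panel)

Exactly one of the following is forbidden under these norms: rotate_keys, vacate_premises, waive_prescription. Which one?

rotate_keys

By case analysis on not waive_prescription: premise 4 gives O(not waive_prescription ⊃ void_entry) and premise 2 gives O(waive_prescription ⊃ void_entry), so O(void_entry) either way.
From O(void_entry) and premise 6, O(void_entry ⊃ pay_taxes), we obtain O(pay_taxes).
From O(pay_taxes) and premise 8, O(pay_taxes ⊃ not hold_position), we obtain O(not hold_position).
The contrapositive of premise 5 (O(validate_request ⊃ hold_position)) is O(not hold_position ⊃ not validate_request), and O(not hold_position) is already established, so O(not validate_request).
The contrapositive of premise 7 (O(rotate_keys ⊃ validate_request)) is O(not validate_request ⊃ not rotate_keys), and O(not validate_request) is already established, so O(not rotate_keys).
So O(not rotate_keys) holds, i.e. rotate_keys is forbidden. None of the other listed options is forbidden under the premises.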